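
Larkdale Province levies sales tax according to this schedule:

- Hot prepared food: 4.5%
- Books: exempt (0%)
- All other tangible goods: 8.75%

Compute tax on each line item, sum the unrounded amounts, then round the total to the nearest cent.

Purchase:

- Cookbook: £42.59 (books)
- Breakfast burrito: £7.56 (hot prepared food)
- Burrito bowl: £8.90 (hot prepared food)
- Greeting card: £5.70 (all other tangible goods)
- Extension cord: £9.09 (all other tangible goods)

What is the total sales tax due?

£2.03

Cookbook £42.59: books → 0% → £0.00
Breakfast burrito £7.56: hot prepared food → 4.5% → £0.3402
Burrito bowl £8.90: hot prepared food → 4.5% → £0.4005
Greeting card £5.70: all other tangible goods → 8.75% → £0.49875
Extension cord £9.09: all other tangible goods → 8.75% → £0.795375
Unrounded tax sum = £2.034825 → £2.03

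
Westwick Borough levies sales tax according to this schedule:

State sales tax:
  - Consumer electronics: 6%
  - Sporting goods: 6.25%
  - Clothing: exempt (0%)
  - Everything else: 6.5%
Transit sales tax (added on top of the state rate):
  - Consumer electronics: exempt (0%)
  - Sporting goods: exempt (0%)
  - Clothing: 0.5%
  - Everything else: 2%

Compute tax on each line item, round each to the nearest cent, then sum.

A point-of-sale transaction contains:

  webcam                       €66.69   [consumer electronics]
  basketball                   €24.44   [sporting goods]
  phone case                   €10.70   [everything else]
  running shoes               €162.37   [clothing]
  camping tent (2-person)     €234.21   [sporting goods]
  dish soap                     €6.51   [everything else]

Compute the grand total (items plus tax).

Webcam €66.69: consumer electronics → 6% + 0% transit = 6% → €4.00
Basketball €24.44: sporting goods → 6.25% + 0% transit = 6.25% → €1.53
Phone case €10.70: everything else → 6.5% + 2% transit = 8.5% → €0.91
Running shoes €162.37: clothing → 0% + 0.5% transit = 0.5% → €0.81
Camping tent (2-person) €234.21: sporting goods → 6.25% + 0% transit = 6.25% → €14.64
Dish soap €6.51: everything else → 6.5% + 2% transit = 8.5% → €0.55
Subtotal = €504.92; tax = €22.44; total due = €527.36

€527.36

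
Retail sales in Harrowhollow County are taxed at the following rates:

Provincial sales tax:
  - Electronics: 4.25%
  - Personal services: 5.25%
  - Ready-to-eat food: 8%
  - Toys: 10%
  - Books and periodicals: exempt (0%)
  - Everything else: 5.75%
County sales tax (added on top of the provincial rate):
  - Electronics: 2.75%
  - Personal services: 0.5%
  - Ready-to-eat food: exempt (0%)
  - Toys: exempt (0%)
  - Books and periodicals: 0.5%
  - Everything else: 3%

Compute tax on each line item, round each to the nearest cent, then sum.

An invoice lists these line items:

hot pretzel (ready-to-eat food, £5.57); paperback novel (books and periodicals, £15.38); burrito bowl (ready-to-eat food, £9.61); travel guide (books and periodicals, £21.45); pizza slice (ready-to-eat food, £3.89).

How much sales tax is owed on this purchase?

£1.72

Hot pretzel £5.57: ready-to-eat food → 8% + 0% county = 8% → £0.45
Paperback novel £15.38: books and periodicals → 0% + 0.5% county = 0.5% → £0.08
Burrito bowl £9.61: ready-to-eat food → 8% + 0% county = 8% → £0.77
Travel guide £21.45: books and periodicals → 0% + 0.5% county = 0.5% → £0.11
Pizza slice £3.89: ready-to-eat food → 8% + 0% county = 8% → £0.31
Total tax = £0.45 + £0.08 + £0.77 + £0.11 + £0.31 = £1.72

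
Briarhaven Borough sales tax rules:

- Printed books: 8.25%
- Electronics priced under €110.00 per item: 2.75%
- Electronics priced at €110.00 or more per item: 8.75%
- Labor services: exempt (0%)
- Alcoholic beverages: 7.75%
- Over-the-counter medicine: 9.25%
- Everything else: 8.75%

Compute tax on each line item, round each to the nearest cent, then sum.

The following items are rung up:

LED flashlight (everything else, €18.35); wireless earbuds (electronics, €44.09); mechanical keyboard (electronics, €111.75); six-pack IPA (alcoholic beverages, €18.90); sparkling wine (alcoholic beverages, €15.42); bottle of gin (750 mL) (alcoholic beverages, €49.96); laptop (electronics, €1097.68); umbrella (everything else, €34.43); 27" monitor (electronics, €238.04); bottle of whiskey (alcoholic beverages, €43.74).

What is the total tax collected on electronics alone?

Wireless earbuds €44.09: electronics, under €110.00 → 2.75% → €1.21
Mechanical keyboard €111.75: electronics, €110.00 or more → 8.75% → €9.78
Laptop €1097.68: electronics, €110.00 or more → 8.75% → €96.05
27" monitor €238.04: electronics, €110.00 or more → 8.75% → €20.83
Tax on electronics = €1.21 + €9.78 + €96.05 + €20.83 = €127.87

€127.87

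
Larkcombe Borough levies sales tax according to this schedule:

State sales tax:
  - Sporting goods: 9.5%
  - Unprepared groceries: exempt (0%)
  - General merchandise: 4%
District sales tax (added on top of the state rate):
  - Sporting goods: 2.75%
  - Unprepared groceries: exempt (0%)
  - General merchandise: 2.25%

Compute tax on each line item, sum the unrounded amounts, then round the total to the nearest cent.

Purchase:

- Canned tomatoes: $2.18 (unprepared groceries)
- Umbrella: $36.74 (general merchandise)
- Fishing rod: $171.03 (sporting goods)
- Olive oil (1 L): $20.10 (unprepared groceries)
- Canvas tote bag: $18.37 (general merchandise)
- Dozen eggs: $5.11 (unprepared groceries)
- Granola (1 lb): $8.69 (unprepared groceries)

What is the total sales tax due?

Canned tomatoes $2.18: unprepared groceries → 0% + 0% district = 0% → $0.00
Umbrella $36.74: general merchandise → 4% + 2.25% district = 6.25% → $2.29625
Fishing rod $171.03: sporting goods → 9.5% + 2.75% district = 12.25% → $20.951175
Olive oil (1 L) $20.10: unprepared groceries → 0% + 0% district = 0% → $0.00
Canvas tote bag $18.37: general merchandise → 4% + 2.25% district = 6.25% → $1.148125
Dozen eggs $5.11: unprepared groceries → 0% + 0% district = 0% → $0.00
Granola (1 lb) $8.69: unprepared groceries → 0% + 0% district = 0% → $0.00
Unrounded tax sum = $24.39555 → $24.40

$24.40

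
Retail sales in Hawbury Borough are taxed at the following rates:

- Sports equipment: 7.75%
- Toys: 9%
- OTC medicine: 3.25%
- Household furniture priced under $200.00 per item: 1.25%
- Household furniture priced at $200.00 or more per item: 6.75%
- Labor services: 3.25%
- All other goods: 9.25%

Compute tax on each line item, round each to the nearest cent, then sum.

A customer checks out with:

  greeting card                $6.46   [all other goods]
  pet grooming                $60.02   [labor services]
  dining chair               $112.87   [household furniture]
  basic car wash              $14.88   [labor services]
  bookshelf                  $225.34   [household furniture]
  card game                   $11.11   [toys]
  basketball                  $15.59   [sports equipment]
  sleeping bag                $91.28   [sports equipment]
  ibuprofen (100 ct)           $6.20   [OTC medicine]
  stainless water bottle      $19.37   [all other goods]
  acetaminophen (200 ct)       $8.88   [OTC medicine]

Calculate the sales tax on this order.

Greeting card $6.46: all other goods → 9.25% → $0.60
Pet grooming $60.02: labor services → 3.25% → $1.95
Dining chair $112.87: household furniture, under $200.00 → 1.25% → $1.41
Basic car wash $14.88: labor services → 3.25% → $0.48
Bookshelf $225.34: household furniture, $200.00 or more → 6.75% → $15.21
Card game $11.11: toys → 9% → $1.00
Basketball $15.59: sports equipment → 7.75% → $1.21
Sleeping bag $91.28: sports equipment → 7.75% → $7.07
Ibuprofen (100 ct) $6.20: OTC medicine → 3.25% → $0.20
Stainless water bottle $19.37: all other goods → 9.25% → $1.79
Acetaminophen (200 ct) $8.88: OTC medicine → 3.25% → $0.29
Total tax = $0.60 + $1.95 + $1.41 + $0.48 + $15.21 + $1.00 + $1.21 + $7.07 + $0.20 + $1.79 + $0.29 = $31.21

$31.21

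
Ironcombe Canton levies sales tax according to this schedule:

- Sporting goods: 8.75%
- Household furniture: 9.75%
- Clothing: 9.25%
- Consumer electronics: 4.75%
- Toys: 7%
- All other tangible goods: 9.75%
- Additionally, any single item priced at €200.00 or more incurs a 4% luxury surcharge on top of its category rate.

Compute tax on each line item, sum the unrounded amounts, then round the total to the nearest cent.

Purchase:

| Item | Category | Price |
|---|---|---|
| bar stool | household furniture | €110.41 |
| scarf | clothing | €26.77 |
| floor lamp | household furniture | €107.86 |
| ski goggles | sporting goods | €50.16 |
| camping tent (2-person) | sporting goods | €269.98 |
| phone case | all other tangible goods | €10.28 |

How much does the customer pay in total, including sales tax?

€639.03

Bar stool €110.41: household furniture → 9.75% → €10.764975
Scarf €26.77: clothing → 9.25% → €2.476225
Floor lamp €107.86: household furniture → 9.75% → €10.51635
Ski goggles €50.16: sporting goods → 8.75% → €4.389
Camping tent (2-person) €269.98: sporting goods → 8.75% + 4% surcharge = 12.75% → €34.42245
Phone case €10.28: all other tangible goods → 9.75% → €1.0023
Subtotal = €575.46; unrounded tax = €63.5713 → €63.57; total due = €639.03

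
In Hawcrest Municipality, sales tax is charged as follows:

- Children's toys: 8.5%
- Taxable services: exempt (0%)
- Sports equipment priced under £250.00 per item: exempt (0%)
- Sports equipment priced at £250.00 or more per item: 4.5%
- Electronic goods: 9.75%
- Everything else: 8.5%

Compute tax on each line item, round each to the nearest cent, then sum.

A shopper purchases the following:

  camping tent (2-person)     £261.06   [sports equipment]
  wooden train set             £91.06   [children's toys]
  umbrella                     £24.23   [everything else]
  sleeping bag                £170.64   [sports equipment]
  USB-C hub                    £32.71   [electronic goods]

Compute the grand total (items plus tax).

£604.44

Camping tent (2-person) £261.06: sports equipment, £250.00 or more → 4.5% → £11.75
Wooden train set £91.06: children's toys → 8.5% → £7.74
Umbrella £24.23: everything else → 8.5% → £2.06
Sleeping bag £170.64: sports equipment, under £250.00 → 0% → £0.00
USB-C hub £32.71: electronic goods → 9.75% → £3.19
Subtotal = £579.70; tax = £24.74; total due = £604.44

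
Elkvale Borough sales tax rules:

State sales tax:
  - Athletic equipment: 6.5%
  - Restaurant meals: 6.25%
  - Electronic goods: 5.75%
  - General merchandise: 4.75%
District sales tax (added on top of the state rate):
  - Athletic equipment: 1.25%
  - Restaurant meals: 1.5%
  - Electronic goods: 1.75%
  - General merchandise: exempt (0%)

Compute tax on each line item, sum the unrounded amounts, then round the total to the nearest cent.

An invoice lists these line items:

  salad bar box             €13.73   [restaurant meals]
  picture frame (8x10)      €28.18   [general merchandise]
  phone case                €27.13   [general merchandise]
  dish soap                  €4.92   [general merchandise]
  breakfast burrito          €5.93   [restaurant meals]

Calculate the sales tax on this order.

Salad bar box €13.73: restaurant meals → 6.25% + 1.5% district = 7.75% → €1.064075
Picture frame (8x10) €28.18: general merchandise → 4.75% + 0% district = 4.75% → €1.33855
Phone case €27.13: general merchandise → 4.75% + 0% district = 4.75% → €1.288675
Dish soap €4.92: general merchandise → 4.75% + 0% district = 4.75% → €0.2337
Breakfast burrito €5.93: restaurant meals → 6.25% + 1.5% district = 7.75% → €0.459575
Unrounded tax sum = €4.384575 → €4.38

€4.38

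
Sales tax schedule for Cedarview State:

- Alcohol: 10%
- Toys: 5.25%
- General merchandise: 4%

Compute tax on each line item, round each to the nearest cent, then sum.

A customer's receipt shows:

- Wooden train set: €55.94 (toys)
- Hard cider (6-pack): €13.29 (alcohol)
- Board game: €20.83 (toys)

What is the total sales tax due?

€5.36

Wooden train set €55.94: toys → 5.25% → €2.94
Hard cider (6-pack) €13.29: alcohol → 10% → €1.33
Board game €20.83: toys → 5.25% → €1.09
Total tax = €2.94 + €1.33 + €1.09 = €5.36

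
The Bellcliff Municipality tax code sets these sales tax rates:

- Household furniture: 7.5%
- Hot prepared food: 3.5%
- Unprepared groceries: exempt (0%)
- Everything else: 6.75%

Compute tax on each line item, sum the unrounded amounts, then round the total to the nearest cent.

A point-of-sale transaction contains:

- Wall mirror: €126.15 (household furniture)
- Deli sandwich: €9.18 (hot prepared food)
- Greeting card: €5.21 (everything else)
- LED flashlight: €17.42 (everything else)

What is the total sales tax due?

€11.31

Wall mirror €126.15: household furniture → 7.5% → €9.46125
Deli sandwich €9.18: hot prepared food → 3.5% → €0.3213
Greeting card €5.21: everything else → 6.75% → €0.351675
LED flashlight €17.42: everything else → 6.75% → €1.17585
Unrounded tax sum = €11.310075 → €11.31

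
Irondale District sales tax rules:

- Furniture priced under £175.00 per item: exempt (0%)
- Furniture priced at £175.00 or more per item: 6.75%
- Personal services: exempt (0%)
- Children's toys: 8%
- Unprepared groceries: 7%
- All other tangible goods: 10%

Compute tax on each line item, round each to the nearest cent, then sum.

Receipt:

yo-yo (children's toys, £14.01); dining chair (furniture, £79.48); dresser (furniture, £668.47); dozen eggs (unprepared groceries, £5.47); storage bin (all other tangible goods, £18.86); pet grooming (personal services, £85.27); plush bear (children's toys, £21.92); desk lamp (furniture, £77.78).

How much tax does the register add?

Yo-yo £14.01: children's toys → 8% → £1.12
Dining chair £79.48: furniture, under £175.00 → 0% → £0.00
Dresser £668.47: furniture, £175.00 or more → 6.75% → £45.12
Dozen eggs £5.47: unprepared groceries → 7% → £0.38
Storage bin £18.86: all other tangible goods → 10% → £1.89
Pet grooming £85.27: personal services → 0% → £0.00
Plush bear £21.92: children's toys → 8% → £1.75
Desk lamp £77.78: furniture, under £175.00 → 0% → £0.00
Total tax = £1.12 + £45.12 + £0.38 + £1.89 + £1.75 = £50.26

£50.26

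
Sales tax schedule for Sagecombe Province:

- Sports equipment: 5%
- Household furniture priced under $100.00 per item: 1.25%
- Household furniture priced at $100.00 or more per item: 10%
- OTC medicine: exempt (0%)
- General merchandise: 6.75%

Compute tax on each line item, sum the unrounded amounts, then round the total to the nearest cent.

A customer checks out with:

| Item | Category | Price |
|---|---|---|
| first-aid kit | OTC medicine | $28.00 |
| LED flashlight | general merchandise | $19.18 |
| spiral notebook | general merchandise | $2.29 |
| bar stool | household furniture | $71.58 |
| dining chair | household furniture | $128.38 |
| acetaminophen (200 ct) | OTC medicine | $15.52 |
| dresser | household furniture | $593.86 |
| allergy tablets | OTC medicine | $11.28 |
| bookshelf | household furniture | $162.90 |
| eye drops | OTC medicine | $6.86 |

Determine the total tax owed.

First-aid kit $28.00: OTC medicine → 0% → $0.00
LED flashlight $19.18: general merchandise → 6.75% → $1.29465
Spiral notebook $2.29: general merchandise → 6.75% → $0.154575
Bar stool $71.58: household furniture, under $100.00 → 1.25% → $0.89475
Dining chair $128.38: household furniture, $100.00 or more → 10% → $12.838
Acetaminophen (200 ct) $15.52: OTC medicine → 0% → $0.00
Dresser $593.86: household furniture, $100.00 or more → 10% → $59.386
Allergy tablets $11.28: OTC medicine → 0% → $0.00
Bookshelf $162.90: household furniture, $100.00 or more → 10% → $16.29
Eye drops $6.86: OTC medicine → 0% → $0.00
Unrounded tax sum = $90.857975 → $90.86

$90.86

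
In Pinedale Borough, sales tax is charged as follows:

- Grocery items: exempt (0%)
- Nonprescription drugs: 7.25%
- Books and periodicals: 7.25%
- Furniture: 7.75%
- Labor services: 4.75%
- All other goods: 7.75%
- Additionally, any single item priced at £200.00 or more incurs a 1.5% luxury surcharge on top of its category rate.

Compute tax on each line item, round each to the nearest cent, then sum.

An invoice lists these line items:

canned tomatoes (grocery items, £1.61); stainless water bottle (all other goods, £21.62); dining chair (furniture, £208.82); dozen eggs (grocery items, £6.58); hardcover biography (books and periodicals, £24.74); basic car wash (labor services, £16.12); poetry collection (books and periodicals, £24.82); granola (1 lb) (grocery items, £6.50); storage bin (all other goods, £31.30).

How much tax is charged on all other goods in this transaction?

Stainless water bottle £21.62: all other goods → 7.75% → £1.68
Storage bin £31.30: all other goods → 7.75% → £2.43
Tax on all other goods = £1.68 + £2.43 = £4.11

£4.11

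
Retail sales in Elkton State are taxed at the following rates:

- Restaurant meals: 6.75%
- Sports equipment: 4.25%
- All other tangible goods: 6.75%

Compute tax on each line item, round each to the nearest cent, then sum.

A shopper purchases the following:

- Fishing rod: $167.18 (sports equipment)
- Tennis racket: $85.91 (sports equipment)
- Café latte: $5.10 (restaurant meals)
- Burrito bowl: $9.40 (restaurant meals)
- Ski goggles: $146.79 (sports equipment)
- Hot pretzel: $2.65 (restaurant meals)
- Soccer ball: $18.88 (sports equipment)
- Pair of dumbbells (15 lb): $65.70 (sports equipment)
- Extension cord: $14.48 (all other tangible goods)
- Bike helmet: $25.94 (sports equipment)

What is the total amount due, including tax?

Fishing rod $167.18: sports equipment → 4.25% → $7.11
Tennis racket $85.91: sports equipment → 4.25% → $3.65
Café latte $5.10: restaurant meals → 6.75% → $0.34
Burrito bowl $9.40: restaurant meals → 6.75% → $0.63
Ski goggles $146.79: sports equipment → 4.25% → $6.24
Hot pretzel $2.65: restaurant meals → 6.75% → $0.18
Soccer ball $18.88: sports equipment → 4.25% → $0.80
Pair of dumbbells (15 lb) $65.70: sports equipment → 4.25% → $2.79
Extension cord $14.48: all other tangible goods → 6.75% → $0.98
Bike helmet $25.94: sports equipment → 4.25% → $1.10
Subtotal = $542.03; tax = $23.82; total due = $565.85

$565.85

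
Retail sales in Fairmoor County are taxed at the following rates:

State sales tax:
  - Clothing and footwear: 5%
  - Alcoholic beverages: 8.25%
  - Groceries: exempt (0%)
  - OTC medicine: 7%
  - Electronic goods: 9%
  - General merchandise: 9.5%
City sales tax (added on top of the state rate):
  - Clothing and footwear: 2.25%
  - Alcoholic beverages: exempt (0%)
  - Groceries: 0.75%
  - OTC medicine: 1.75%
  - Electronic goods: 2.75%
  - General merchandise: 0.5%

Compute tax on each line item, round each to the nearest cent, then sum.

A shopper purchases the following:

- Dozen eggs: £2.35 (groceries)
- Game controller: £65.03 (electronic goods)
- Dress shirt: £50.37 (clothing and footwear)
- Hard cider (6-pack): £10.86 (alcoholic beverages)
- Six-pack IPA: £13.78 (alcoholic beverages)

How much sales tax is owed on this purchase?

Dozen eggs £2.35: groceries → 0% + 0.75% city = 0.75% → £0.02
Game controller £65.03: electronic goods → 9% + 2.75% city = 11.75% → £7.64
Dress shirt £50.37: clothing and footwear → 5% + 2.25% city = 7.25% → £3.65
Hard cider (6-pack) £10.86: alcoholic beverages → 8.25% + 0% city = 8.25% → £0.90
Six-pack IPA £13.78: alcoholic beverages → 8.25% + 0% city = 8.25% → £1.14
Total tax = £0.02 + £7.64 + £3.65 + £0.90 + £1.14 = £13.35

£13.35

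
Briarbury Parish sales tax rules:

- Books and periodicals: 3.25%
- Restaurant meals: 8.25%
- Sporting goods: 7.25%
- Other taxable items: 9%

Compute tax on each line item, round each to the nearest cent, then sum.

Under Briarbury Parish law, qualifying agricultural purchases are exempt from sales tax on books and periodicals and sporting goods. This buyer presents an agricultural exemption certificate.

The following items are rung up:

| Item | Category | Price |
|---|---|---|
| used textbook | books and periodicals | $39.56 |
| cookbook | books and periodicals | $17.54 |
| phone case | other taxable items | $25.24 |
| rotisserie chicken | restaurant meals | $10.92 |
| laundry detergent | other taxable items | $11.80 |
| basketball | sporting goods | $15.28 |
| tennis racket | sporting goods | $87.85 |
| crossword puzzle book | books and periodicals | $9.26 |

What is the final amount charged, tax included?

Used textbook $39.56: books and periodicals, buyer-exempt → 0% → $0.00
Cookbook $17.54: books and periodicals, buyer-exempt → 0% → $0.00
Phone case $25.24: other taxable items → 9% → $2.27
Rotisserie chicken $10.92: restaurant meals → 8.25% → $0.90
Laundry detergent $11.80: other taxable items → 9% → $1.06
Basketball $15.28: sporting goods, buyer-exempt → 0% → $0.00
Tennis racket $87.85: sporting goods, buyer-exempt → 0% → $0.00
Crossword puzzle book $9.26: books and periodicals, buyer-exempt → 0% → $0.00
Subtotal = $217.45; tax = $4.23; total due = $221.68

$221.68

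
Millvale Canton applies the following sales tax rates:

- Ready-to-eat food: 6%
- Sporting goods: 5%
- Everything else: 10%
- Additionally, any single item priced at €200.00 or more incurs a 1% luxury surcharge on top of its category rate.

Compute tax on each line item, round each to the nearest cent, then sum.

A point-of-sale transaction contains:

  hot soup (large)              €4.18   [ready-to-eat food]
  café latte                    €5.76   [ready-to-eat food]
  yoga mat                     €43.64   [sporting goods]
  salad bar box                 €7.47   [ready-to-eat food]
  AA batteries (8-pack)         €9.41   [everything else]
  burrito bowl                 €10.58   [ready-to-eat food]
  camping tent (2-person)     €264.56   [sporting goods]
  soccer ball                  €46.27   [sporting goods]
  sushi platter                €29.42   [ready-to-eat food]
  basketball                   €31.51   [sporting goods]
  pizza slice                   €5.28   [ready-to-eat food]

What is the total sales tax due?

Hot soup (large) €4.18: ready-to-eat food → 6% → €0.25
Café latte €5.76: ready-to-eat food → 6% → €0.35
Yoga mat €43.64: sporting goods → 5% → €2.18
Salad bar box €7.47: ready-to-eat food → 6% → €0.45
AA batteries (8-pack) €9.41: everything else → 10% → €0.94
Burrito bowl €10.58: ready-to-eat food → 6% → €0.63
Camping tent (2-person) €264.56: sporting goods → 5% + 1% surcharge = 6% → €15.87
Soccer ball €46.27: sporting goods → 5% → €2.31
Sushi platter €29.42: ready-to-eat food → 6% → €1.77
Basketball €31.51: sporting goods → 5% → €1.58
Pizza slice €5.28: ready-to-eat food → 6% → €0.32
Total tax = €0.25 + €0.35 + €2.18 + €0.45 + €0.94 + €0.63 + €15.87 + €2.31 + €1.77 + €1.58 + €0.32 = €26.65

€26.65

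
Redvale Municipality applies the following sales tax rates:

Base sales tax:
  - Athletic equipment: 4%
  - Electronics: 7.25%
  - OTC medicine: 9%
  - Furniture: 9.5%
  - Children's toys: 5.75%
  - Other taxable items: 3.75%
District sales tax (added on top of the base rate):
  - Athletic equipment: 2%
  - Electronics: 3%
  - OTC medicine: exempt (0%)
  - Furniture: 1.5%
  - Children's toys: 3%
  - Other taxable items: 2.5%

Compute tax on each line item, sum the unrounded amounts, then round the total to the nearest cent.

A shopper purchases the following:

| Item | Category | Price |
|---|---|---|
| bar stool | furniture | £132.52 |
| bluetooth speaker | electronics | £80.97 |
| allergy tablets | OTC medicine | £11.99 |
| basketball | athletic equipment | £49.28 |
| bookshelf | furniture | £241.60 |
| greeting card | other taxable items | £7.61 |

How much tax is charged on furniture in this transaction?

Bar stool £132.52: furniture → 9.5% + 1.5% district = 11% → £14.5772
Bookshelf £241.60: furniture → 9.5% + 1.5% district = 11% → £26.576
Tax on furniture: unrounded sum = £41.1532 → £41.15

£41.15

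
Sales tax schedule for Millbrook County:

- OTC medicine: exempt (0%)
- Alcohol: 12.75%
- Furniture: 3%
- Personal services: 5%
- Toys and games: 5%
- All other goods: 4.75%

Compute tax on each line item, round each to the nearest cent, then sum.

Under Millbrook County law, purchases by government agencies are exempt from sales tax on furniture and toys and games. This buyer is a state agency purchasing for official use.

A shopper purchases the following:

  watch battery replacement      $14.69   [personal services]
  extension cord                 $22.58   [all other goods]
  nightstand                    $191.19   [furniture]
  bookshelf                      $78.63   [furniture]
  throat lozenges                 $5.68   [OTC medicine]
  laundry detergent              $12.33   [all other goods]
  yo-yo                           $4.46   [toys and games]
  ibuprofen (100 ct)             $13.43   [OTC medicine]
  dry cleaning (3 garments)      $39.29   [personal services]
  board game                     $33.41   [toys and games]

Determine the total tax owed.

Watch battery replacement $14.69: personal services → 5% → $0.73
Extension cord $22.58: all other goods → 4.75% → $1.07
Nightstand $191.19: furniture, buyer-exempt → 0% → $0.00
Bookshelf $78.63: furniture, buyer-exempt → 0% → $0.00
Throat lozenges $5.68: OTC medicine → 0% → $0.00
Laundry detergent $12.33: all other goods → 4.75% → $0.59
Yo-yo $4.46: toys and games, buyer-exempt → 0% → $0.00
Ibuprofen (100 ct) $13.43: OTC medicine → 0% → $0.00
Dry cleaning (3 garments) $39.29: personal services → 5% → $1.96
Board game $33.41: toys and games, buyer-exempt → 0% → $0.00
Total tax = $0.73 + $1.07 + $0.59 + $1.96 = $4.35

$4.35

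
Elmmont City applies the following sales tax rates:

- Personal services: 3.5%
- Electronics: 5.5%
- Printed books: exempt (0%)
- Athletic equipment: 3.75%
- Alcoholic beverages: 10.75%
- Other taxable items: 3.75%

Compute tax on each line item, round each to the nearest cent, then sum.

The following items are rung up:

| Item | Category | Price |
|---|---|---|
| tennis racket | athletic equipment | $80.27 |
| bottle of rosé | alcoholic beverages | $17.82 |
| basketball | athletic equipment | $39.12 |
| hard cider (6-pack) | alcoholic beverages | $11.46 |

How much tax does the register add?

$7.63

Tennis racket $80.27: athletic equipment → 3.75% → $3.01
Bottle of rosé $17.82: alcoholic beverages → 10.75% → $1.92
Basketball $39.12: athletic equipment → 3.75% → $1.47
Hard cider (6-pack) $11.46: alcoholic beverages → 10.75% → $1.23
Total tax = $3.01 + $1.92 + $1.47 + $1.23 = $7.63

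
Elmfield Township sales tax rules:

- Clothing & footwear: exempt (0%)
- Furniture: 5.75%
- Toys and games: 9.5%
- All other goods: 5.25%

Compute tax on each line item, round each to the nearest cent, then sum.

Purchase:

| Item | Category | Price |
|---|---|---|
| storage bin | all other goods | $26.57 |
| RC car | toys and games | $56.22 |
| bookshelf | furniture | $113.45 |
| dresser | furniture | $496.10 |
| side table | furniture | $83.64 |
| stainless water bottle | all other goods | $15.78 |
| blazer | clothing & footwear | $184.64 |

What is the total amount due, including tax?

$1023.82

Storage bin $26.57: all other goods → 5.25% → $1.39
RC car $56.22: toys and games → 9.5% → $5.34
Bookshelf $113.45: furniture → 5.75% → $6.52
Dresser $496.10: furniture → 5.75% → $28.53
Side table $83.64: furniture → 5.75% → $4.81
Stainless water bottle $15.78: all other goods → 5.25% → $0.83
Blazer $184.64: clothing & footwear → 0% → $0.00
Subtotal = $976.40; tax = $47.42; total due = $1023.82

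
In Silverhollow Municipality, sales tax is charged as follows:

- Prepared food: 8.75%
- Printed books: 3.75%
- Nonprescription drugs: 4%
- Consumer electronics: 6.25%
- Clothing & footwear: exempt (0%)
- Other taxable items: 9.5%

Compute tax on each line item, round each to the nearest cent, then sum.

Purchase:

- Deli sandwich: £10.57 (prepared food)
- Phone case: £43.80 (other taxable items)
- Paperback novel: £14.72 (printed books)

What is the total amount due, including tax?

£74.72

Deli sandwich £10.57: prepared food → 8.75% → £0.92
Phone case £43.80: other taxable items → 9.5% → £4.16
Paperback novel £14.72: printed books → 3.75% → £0.55
Subtotal = £69.09; tax = £5.63; total due = £74.72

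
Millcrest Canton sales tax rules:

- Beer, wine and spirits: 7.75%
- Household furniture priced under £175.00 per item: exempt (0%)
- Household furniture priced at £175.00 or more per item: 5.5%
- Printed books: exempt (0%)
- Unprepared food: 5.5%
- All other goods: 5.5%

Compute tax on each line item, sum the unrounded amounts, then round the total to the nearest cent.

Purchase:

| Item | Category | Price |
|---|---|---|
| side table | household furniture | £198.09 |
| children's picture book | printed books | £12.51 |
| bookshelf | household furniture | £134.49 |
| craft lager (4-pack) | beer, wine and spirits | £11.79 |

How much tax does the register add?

£11.81

Side table £198.09: household furniture, £175.00 or more → 5.5% → £10.89495
Children's picture book £12.51: printed books → 0% → £0.00
Bookshelf £134.49: household furniture, under £175.00 → 0% → £0.00
Craft lager (4-pack) £11.79: beer, wine and spirits → 7.75% → £0.913725
Unrounded tax sum = £11.808675 → £11.81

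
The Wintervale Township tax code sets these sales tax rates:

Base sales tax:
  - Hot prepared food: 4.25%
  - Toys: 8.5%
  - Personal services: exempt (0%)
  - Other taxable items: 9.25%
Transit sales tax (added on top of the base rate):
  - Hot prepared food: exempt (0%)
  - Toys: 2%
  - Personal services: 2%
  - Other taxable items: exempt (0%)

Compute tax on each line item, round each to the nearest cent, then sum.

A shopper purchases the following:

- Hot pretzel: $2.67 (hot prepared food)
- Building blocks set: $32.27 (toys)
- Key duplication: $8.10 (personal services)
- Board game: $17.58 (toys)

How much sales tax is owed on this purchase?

$5.51

Hot pretzel $2.67: hot prepared food → 4.25% + 0% transit = 4.25% → $0.11
Building blocks set $32.27: toys → 8.5% + 2% transit = 10.5% → $3.39
Key duplication $8.10: personal services → 0% + 2% transit = 2% → $0.16
Board game $17.58: toys → 8.5% + 2% transit = 10.5% → $1.85
Total tax = $0.11 + $3.39 + $0.16 + $1.85 = $5.51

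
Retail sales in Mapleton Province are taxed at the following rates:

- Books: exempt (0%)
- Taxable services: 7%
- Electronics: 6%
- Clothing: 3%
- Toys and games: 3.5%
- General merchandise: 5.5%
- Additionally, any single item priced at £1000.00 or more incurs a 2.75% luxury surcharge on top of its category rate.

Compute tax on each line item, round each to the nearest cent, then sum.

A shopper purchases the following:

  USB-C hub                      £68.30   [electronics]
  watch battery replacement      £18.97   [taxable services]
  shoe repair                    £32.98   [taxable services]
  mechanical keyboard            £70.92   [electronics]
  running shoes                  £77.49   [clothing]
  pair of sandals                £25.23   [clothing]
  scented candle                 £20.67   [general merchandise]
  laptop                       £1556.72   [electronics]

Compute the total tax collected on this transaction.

£152.43

USB-C hub £68.30: electronics → 6% → £4.10
Watch battery replacement £18.97: taxable services → 7% → £1.33
Shoe repair £32.98: taxable services → 7% → £2.31
Mechanical keyboard £70.92: electronics → 6% → £4.26
Running shoes £77.49: clothing → 3% → £2.32
Pair of sandals £25.23: clothing → 3% → £0.76
Scented candle £20.67: general merchandise → 5.5% → £1.14
Laptop £1556.72: electronics → 6% + 2.75% surcharge = 8.75% → £136.21
Total tax = £4.10 + £1.33 + £2.31 + £4.26 + £2.32 + £0.76 + £1.14 + £136.21 = £152.43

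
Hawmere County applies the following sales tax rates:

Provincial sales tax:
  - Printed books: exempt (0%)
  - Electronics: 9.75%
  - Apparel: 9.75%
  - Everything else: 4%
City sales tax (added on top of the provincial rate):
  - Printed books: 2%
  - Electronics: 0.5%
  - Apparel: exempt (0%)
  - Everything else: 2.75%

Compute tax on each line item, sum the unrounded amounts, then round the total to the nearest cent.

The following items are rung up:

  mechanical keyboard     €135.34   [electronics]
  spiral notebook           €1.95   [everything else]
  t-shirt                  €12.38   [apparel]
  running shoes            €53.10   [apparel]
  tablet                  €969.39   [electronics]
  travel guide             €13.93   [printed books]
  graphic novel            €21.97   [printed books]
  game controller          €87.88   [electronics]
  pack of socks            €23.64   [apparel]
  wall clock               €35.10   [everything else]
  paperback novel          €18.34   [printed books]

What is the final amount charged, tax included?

Mechanical keyboard €135.34: electronics → 9.75% + 0.5% city = 10.25% → €13.87235
Spiral notebook €1.95: everything else → 4% + 2.75% city = 6.75% → €0.131625
T-shirt €12.38: apparel → 9.75% + 0% city = 9.75% → €1.20705
Running shoes €53.10: apparel → 9.75% + 0% city = 9.75% → €5.17725
Tablet €969.39: electronics → 9.75% + 0.5% city = 10.25% → €99.362475
Travel guide €13.93: printed books → 0% + 2% city = 2% → €0.2786
Graphic novel €21.97: printed books → 0% + 2% city = 2% → €0.4394
Game controller €87.88: electronics → 9.75% + 0.5% city = 10.25% → €9.0077
Pack of socks €23.64: apparel → 9.75% + 0% city = 9.75% → €2.3049
Wall clock €35.10: everything else → 4% + 2.75% city = 6.75% → €2.36925
Paperback novel €18.34: printed books → 0% + 2% city = 2% → €0.3668
Subtotal = €1373.02; unrounded tax = €134.5174 → €134.52; total due = €1507.54

€1507.54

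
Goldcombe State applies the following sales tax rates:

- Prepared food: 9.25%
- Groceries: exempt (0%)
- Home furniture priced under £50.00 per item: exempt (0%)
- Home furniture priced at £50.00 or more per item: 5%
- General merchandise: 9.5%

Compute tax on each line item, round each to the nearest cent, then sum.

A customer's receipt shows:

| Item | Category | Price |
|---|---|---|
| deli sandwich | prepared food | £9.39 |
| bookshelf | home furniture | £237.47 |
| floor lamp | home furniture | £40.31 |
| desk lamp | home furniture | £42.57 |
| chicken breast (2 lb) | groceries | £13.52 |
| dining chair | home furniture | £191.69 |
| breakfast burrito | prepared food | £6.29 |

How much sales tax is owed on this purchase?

£22.90

Deli sandwich £9.39: prepared food → 9.25% → £0.87
Bookshelf £237.47: home furniture, £50.00 or more → 5% → £11.87
Floor lamp £40.31: home furniture, under £50.00 → 0% → £0.00
Desk lamp £42.57: home furniture, under £50.00 → 0% → £0.00
Chicken breast (2 lb) £13.52: groceries → 0% → £0.00
Dining chair £191.69: home furniture, £50.00 or more → 5% → £9.58
Breakfast burrito £6.29: prepared food → 9.25% → £0.58
Total tax = £0.87 + £11.87 + £9.58 + £0.58 = £22.90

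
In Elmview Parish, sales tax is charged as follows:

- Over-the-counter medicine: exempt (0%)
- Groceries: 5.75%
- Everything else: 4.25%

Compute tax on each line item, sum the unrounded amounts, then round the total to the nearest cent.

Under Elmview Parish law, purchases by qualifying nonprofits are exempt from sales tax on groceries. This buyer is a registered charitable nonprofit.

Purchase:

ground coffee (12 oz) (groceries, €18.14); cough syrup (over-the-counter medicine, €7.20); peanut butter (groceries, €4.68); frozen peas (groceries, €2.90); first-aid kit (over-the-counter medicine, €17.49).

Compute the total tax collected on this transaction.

€0.00

Ground coffee (12 oz) €18.14: groceries, buyer-exempt → 0% → €0.00
Cough syrup €7.20: over-the-counter medicine → 0% → €0.00
Peanut butter €4.68: groceries, buyer-exempt → 0% → €0.00
Frozen peas €2.90: groceries, buyer-exempt → 0% → €0.00
First-aid kit €17.49: over-the-counter medicine → 0% → €0.00
Unrounded tax sum = €0.00 → €0.00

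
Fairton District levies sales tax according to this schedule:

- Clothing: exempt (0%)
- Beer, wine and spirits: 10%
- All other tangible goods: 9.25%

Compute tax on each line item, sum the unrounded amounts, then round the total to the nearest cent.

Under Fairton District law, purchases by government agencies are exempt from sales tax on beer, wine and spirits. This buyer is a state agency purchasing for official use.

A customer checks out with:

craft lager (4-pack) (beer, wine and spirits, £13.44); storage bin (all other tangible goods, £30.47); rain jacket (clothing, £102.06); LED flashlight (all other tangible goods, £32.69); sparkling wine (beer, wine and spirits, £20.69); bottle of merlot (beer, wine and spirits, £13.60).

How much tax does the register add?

Craft lager (4-pack) £13.44: beer, wine and spirits, buyer-exempt → 0% → £0.00
Storage bin £30.47: all other tangible goods → 9.25% → £2.818475
Rain jacket £102.06: clothing → 0% → £0.00
LED flashlight £32.69: all other tangible goods → 9.25% → £3.023825
Sparkling wine £20.69: beer, wine and spirits, buyer-exempt → 0% → £0.00
Bottle of merlot £13.60: beer, wine and spirits, buyer-exempt → 0% → £0.00
Unrounded tax sum = £5.8423 → £5.84

£5.84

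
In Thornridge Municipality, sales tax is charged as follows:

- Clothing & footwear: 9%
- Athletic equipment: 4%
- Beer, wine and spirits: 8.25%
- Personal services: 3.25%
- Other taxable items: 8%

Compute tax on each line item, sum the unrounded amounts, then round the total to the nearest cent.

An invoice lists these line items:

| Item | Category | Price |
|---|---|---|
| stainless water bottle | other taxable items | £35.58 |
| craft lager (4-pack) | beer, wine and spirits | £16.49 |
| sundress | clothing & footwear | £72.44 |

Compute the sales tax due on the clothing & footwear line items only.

Sundress £72.44: clothing & footwear → 9% → £6.5196
Tax on clothing & footwear: unrounded sum = £6.5196 → £6.52

£6.52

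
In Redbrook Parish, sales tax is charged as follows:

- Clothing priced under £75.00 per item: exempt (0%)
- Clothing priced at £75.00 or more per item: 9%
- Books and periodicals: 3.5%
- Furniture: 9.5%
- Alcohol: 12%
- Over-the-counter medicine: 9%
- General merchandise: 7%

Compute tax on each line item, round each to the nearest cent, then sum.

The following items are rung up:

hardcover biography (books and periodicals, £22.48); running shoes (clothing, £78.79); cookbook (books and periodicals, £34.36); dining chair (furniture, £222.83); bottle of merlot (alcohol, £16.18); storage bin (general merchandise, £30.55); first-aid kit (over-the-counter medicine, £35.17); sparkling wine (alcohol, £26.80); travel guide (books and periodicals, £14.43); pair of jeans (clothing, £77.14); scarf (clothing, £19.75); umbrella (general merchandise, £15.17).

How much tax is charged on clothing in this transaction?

£14.03

Running shoes £78.79: clothing, £75.00 or more → 9% → £7.09
Pair of jeans £77.14: clothing, £75.00 or more → 9% → £6.94
Scarf £19.75: clothing, under £75.00 → 0% → £0.00
Tax on clothing = £7.09 + £6.94 + £0.00 = £14.03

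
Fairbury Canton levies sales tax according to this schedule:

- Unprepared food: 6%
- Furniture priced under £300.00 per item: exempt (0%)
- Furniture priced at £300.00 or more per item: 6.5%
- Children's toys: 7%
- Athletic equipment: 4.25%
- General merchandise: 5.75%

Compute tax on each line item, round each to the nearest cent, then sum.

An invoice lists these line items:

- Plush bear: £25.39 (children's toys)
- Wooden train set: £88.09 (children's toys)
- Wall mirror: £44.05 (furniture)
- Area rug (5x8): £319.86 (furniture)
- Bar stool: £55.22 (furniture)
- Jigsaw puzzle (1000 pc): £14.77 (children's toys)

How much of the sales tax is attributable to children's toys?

Plush bear £25.39: children's toys → 7% → £1.78
Wooden train set £88.09: children's toys → 7% → £6.17
Jigsaw puzzle (1000 pc) £14.77: children's toys → 7% → £1.03
Tax on children's toys = £1.78 + £6.17 + £1.03 = £8.98

£8.98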